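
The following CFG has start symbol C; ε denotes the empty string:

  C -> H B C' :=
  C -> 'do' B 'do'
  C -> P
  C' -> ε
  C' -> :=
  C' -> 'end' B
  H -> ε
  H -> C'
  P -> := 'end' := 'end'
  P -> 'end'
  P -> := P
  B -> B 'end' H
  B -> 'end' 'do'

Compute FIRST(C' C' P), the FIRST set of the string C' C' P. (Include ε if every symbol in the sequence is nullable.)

{ 'end', := }

Add FIRST(C')\{ε} = { 'end', := }; C' is nullable, continue.
Add FIRST(C')\{ε} = { 'end', := }; C' is nullable, continue.
Add FIRST(P) = { 'end', := }; P is not nullable, stop.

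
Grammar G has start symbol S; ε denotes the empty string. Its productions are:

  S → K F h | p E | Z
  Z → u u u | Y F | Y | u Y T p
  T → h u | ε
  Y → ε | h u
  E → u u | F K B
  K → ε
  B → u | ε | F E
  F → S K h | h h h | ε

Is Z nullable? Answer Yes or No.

Yes

Z → Y F and each of Y, F is nullable, so Z ⇒* ε.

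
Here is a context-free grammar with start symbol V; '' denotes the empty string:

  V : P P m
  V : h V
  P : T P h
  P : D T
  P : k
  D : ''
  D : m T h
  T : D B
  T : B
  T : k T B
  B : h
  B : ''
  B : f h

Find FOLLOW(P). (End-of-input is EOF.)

In V : P P m: add FIRST(P m) = { f, h, k, m }.
In V : P P m: add FIRST(m) = { m }.
In P : T P h: add FIRST(h) = { h }.
Union: FOLLOW(P) = { f, h, k, m }.

{ f, h, k, m }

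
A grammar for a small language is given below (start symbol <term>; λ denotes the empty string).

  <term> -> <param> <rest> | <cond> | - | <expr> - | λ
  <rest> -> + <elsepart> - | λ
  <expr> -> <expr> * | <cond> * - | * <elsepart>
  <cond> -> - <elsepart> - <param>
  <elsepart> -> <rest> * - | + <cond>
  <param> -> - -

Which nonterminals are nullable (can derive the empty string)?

{ <rest>, <term> }

Directly nullable (have an λ-production): <term>, <rest>.
No other nonterminal has a production whose RHS symbols are all nullable.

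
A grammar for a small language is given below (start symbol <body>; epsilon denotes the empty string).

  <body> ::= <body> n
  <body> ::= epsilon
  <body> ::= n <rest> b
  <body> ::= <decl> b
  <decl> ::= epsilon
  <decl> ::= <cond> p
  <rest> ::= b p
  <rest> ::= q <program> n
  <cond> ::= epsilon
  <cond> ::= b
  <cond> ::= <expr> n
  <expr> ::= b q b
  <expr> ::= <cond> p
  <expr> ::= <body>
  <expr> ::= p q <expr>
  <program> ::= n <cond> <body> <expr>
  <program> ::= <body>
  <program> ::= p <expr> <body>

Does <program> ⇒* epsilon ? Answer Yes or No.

Yes

<program> ::= <body> and each of <body> is nullable, so <program> ⇒* epsilon.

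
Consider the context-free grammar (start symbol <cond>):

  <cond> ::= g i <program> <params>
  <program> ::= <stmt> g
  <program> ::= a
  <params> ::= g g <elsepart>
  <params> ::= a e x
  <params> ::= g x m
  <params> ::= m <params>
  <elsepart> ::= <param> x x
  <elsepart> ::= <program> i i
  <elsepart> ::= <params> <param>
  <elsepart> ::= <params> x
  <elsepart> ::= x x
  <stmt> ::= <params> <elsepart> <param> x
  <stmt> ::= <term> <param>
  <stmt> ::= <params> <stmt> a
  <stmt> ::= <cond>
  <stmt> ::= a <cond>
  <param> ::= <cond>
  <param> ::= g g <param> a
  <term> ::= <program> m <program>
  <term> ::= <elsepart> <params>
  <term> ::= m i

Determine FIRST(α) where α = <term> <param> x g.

Add FIRST(<term>) = { a, g, m, x }; <term> is not nullable, stop.

{ a, g, m, x }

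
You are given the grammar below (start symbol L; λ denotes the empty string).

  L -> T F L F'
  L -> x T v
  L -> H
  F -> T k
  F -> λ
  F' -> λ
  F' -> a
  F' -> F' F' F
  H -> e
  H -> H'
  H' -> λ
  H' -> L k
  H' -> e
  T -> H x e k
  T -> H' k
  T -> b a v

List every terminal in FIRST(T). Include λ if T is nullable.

From T -> H x e k: H nullable, take FIRST(H) ∪ {x} = { b, e, k, x }.
From T -> H' k: H' nullable, take FIRST(H') ∪ {k} = { b, e, k, x }.
T -> b a v contributes {b}.
Union: FIRST(T) = { b, e, k, x }.

{ b, e, k, x }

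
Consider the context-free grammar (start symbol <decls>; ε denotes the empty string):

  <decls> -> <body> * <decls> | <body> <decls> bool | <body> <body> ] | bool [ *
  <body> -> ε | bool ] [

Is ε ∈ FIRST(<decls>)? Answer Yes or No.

No

Nullable nonterminals: <body>.
No production of <decls> has an RHS whose symbols are all nullable, so <decls> is not nullable.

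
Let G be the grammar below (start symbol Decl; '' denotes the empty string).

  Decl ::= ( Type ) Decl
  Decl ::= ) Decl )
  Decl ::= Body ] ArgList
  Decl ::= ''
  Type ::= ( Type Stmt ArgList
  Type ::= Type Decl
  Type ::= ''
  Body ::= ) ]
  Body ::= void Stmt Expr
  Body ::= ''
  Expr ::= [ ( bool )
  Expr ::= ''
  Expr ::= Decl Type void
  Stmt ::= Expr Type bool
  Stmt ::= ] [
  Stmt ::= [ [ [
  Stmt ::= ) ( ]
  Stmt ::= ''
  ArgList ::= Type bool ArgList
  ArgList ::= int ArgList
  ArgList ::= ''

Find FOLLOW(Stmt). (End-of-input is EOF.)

In Type ::= ( Type Stmt ArgList: add FIRST(ArgList)\{''} = { (, ), ], bool, int, void }.
  Since ArgList is nullable, also add FOLLOW(Type) = { (, ), [, ], bool, int, void }.
In Body ::= void Stmt Expr: add FIRST(Expr)\{''} = { (, ), [, ], void }.
  Since Expr is nullable, also add FOLLOW(Body) = { ] }.
Union: FOLLOW(Stmt) = { (, ), [, ], bool, int, void }.

{ (, ), [, ], bool, int, void }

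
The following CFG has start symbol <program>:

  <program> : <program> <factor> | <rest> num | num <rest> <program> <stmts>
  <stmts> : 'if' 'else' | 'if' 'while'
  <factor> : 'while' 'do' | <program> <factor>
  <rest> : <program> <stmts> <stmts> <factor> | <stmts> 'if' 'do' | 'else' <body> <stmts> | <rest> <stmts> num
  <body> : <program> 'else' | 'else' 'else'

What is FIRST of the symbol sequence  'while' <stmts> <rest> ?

{ 'while' }

'while' is a terminal; add {'while'} and stop.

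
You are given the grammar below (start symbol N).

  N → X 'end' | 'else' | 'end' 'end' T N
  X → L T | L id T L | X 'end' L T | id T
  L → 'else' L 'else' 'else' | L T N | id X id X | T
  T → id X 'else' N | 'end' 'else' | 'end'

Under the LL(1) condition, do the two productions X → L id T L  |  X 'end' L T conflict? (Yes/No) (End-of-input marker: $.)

Yes

FIRST(L id T L) = { 'else', 'end', id } and FIRST(X 'end' L T) = { 'else', 'end', id }.
Both contain 'else', so the two alternatives are not disjoint — LL(1) conflict.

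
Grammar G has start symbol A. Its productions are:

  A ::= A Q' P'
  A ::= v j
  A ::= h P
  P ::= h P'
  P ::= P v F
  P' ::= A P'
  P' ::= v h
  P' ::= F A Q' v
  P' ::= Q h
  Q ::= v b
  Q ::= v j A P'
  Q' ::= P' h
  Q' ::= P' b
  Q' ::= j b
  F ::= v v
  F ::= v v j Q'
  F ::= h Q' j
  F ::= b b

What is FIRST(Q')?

From Q' ::= P' h: add FIRST(P') = { b, h, v }.
From Q' ::= P' b: add FIRST(P') = { b, h, v }.
Q' ::= j b contributes {j}.
Union: FIRST(Q') = { b, h, j, v }.

{ b, h, j, v }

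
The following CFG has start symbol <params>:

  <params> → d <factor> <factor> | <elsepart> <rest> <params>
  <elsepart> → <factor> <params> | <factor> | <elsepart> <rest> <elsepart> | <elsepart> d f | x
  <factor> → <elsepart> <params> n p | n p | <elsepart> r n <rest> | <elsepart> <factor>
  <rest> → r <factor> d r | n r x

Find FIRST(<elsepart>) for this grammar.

{ n, x }

From <elsepart> → <factor> <params>: add FIRST(<factor>) = { n, x }.
From <elsepart> → <factor>: add FIRST(<factor>) = { n, x }.
From <elsepart> → <elsepart> <rest> <elsepart>: add FIRST(<elsepart>) = { n, x }.
From <elsepart> → <elsepart> d f: add FIRST(<elsepart>) = { n, x }.
<elsepart> → x contributes {x}.
Union: FIRST(<elsepart>) = { n, x }.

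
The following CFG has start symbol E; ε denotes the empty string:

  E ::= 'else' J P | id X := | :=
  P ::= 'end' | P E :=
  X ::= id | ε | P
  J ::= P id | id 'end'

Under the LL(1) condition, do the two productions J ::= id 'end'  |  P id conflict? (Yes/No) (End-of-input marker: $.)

No

FIRST(id 'end') = { id } and FIRST(P id) = { 'end' }.
The FIRST sets are disjoint and neither alternative is nullable — no conflict.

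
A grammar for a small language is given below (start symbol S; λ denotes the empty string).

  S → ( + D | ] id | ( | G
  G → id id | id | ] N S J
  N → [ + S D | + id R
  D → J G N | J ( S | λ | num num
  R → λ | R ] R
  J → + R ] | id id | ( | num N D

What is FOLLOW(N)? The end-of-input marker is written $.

In G → ] N S J: add FIRST(S J) = { (, ], id }.
In D → J G N: N is at the end, add FOLLOW(D) = { $, (, +, [, ], id, num }.
In J → num N D: add FIRST(D)\{λ} = { (, +, id, num }.
  Since D is nullable, also add FOLLOW(J) = { $, (, +, [, ], id, num }.
Union: FOLLOW(N) = { $, (, +, [, ], id, num }.

{ $, (, +, [, ], id, num }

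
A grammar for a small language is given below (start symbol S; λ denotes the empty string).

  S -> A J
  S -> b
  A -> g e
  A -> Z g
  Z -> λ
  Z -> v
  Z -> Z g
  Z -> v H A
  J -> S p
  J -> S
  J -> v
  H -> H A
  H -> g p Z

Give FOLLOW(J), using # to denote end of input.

In S -> A J: J is at the end, add FOLLOW(S) = { #, p }.
Union: FOLLOW(J) = { #, p }.

{ #, p }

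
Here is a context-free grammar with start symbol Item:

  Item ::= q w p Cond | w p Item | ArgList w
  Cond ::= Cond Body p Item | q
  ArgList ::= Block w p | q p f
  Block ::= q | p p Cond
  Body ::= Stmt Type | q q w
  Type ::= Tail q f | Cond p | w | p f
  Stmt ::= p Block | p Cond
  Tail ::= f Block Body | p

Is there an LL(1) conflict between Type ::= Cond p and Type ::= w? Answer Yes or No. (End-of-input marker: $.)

No

FIRST(Cond p) = { q } and FIRST(w) = { w }.
The FIRST sets are disjoint and neither alternative is nullable — no conflict.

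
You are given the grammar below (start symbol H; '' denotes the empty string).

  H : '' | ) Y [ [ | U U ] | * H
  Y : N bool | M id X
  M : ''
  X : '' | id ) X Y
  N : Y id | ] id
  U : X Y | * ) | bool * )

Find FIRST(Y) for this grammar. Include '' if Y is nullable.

From Y : N bool: add FIRST(N) = { ], id }.
From Y : M id X: M nullable, take FIRST(M) ∪ {id} = { id }.
Union: FIRST(Y) = { ], id }.

{ ], id }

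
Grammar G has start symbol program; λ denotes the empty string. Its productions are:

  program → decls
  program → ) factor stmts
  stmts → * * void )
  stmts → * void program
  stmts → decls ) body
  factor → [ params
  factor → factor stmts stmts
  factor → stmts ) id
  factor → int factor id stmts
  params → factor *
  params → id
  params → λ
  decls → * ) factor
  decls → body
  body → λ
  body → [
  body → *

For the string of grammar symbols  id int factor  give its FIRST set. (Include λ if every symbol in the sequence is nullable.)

id is a terminal; add {id} and stop.

{ id }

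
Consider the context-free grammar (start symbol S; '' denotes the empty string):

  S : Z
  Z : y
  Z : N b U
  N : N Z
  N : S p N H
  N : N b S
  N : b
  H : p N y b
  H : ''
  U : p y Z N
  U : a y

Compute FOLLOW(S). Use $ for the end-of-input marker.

S is the start symbol, so $ ∈ FOLLOW(S).
In N : S p N H: add FIRST(p N H) = { p }.
In N : N b S: S is at the end, add FOLLOW(N) = { $, b, p, y }.
Union: FOLLOW(S) = { $, b, p, y }.

{ $, b, p, y }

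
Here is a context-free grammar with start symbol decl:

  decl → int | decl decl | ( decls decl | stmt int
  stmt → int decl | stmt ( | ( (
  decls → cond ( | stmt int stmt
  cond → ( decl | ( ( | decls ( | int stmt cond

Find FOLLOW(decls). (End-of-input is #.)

{ (, int }

In decl → ( decls decl: add FIRST(decl) = { (, int }.
In cond → decls (: add FIRST(() = { ( }.
Union: FOLLOW(decls) = { (, int }.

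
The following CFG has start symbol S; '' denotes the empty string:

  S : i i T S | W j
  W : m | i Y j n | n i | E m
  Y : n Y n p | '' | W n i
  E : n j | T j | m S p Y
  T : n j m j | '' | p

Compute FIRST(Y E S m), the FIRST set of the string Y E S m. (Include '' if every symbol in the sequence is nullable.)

Add FIRST(Y)\{''} = { i, j, m, n, p }; Y is nullable, continue.
Add FIRST(E) = { j, m, n, p }; E is not nullable, stop.

{ i, j, m, n, p }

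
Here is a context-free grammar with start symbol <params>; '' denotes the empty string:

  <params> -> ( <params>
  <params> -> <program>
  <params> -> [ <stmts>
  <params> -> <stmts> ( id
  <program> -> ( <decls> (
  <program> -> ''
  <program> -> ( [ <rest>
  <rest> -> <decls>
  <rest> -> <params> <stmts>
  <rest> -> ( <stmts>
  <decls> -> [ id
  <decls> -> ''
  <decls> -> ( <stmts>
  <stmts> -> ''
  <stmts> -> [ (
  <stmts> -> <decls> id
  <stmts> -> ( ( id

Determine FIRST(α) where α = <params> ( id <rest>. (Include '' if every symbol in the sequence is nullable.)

{ (, [, id }

Add FIRST(<params>)\{''} = { (, [, id }; <params> is nullable, continue.
( is a terminal; add {(} and stop.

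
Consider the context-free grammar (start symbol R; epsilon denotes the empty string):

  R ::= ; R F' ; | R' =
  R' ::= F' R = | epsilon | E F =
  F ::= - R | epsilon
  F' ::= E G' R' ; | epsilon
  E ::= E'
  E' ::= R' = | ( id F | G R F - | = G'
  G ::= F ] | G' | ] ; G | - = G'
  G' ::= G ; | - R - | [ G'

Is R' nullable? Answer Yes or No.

R' has an epsilon-production, so R' ⇒ epsilon.

Yes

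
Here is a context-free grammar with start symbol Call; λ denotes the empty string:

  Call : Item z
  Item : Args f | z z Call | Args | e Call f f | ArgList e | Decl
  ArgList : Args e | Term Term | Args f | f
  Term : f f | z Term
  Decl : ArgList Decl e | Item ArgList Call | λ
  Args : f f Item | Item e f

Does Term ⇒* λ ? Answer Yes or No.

No

Nullable nonterminals: Decl, Item.
No production of Term has an RHS whose symbols are all nullable, so Term is not nullable.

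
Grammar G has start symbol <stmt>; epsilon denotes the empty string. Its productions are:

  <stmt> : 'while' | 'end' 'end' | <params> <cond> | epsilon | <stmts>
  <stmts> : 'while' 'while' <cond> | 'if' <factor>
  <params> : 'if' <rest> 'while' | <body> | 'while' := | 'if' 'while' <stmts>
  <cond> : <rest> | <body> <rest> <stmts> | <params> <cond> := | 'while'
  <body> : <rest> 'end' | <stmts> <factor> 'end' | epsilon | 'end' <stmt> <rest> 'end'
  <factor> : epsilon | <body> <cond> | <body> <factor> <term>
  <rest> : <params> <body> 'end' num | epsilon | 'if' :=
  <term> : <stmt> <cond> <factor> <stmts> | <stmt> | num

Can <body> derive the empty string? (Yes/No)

<body> has an epsilon-production, so <body> ⇒ epsilon.

Yes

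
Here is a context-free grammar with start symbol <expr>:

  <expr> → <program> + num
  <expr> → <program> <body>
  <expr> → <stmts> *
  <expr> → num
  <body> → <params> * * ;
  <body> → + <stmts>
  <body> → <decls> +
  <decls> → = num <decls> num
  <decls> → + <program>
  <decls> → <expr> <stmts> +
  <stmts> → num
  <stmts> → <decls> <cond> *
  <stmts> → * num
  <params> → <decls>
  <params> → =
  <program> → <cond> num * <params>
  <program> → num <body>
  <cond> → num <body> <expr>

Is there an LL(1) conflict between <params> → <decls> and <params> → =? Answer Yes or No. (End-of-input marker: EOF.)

FIRST(<decls>) = { *, +, =, num } and FIRST(=) = { = }.
Both contain =, so the two alternatives are not disjoint — LL(1) conflict.

Yes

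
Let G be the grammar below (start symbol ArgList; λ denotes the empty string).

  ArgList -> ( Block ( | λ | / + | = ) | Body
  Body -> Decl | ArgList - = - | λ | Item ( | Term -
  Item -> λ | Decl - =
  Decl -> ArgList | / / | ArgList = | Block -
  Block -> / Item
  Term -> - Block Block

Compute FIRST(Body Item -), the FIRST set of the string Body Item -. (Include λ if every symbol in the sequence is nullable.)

Add FIRST(Body)\{λ} = { (, -, /, = }; Body is nullable, continue.
Add FIRST(Item)\{λ} = { (, -, /, = }; Item is nullable, continue.
- is a terminal; add {-} and stop.

{ (, -, /, = }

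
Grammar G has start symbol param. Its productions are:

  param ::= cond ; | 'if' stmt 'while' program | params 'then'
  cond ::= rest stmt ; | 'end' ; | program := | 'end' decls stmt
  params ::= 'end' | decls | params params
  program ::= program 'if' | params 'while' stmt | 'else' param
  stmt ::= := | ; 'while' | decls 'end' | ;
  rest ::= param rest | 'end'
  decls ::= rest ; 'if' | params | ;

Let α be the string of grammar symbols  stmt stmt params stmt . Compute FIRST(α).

Add FIRST(stmt) = { 'else', 'end', 'if', :=, ; }; stmt is not nullable, stop.

{ 'else', 'end', 'if', :=, ; }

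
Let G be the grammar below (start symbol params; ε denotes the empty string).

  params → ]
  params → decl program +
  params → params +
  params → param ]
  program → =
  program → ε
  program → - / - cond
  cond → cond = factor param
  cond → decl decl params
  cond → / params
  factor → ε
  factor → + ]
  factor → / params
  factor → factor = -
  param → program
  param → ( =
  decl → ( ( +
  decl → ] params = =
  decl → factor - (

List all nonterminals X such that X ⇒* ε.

{ factor, param, program }

Directly nullable (have an ε-production): program, factor.
param → program with every symbol nullable, so param is nullable.
No other nonterminal has a production whose RHS symbols are all nullable.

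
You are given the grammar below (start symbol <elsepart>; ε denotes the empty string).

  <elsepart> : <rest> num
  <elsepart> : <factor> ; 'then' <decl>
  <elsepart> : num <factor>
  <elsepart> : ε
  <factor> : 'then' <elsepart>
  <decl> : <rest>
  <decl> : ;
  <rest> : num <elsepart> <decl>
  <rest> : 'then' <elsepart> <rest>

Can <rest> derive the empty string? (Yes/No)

No

Nullable nonterminals: <elsepart>.
No production of <rest> has an RHS whose symbols are all nullable, so <rest> is not nullable.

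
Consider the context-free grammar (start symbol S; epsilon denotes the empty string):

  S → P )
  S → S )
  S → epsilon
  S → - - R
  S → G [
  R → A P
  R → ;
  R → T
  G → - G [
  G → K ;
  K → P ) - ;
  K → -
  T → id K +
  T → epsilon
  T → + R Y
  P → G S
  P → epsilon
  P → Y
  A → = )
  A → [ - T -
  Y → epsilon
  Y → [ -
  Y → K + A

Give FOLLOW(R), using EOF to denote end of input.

In S → - - R: R is at the end, add FOLLOW(S) = { EOF, ), -, [ }.
In T → + R Y: add FIRST(Y)\{epsilon} = { ), -, [ }.
  Since Y is nullable, also add FOLLOW(T) = { EOF, ), -, [ }.
Union: FOLLOW(R) = { EOF, ), -, [ }.

{ EOF, ), -, [ }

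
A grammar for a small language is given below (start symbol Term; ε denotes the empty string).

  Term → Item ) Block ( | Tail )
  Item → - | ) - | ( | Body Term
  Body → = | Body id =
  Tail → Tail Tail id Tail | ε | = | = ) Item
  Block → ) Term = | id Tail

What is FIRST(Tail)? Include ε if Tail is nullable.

{ =, id, ε }

From Tail → Tail Tail id Tail: Tail, Tail nullable, take FIRST(Tail) ∪ FIRST(Tail) ∪ {id} = { =, id }.
Tail → ε contributes ε.
Tail → = contributes {=}.
Tail → = ) Item contributes {=}.
Union: FIRST(Tail) = { =, id, ε }.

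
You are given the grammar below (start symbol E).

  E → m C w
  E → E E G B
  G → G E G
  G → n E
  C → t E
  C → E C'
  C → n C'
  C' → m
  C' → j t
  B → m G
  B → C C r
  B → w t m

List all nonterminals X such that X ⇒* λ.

No nonterminal has an empty production or an RHS whose symbols are all nullable.

{ } (none)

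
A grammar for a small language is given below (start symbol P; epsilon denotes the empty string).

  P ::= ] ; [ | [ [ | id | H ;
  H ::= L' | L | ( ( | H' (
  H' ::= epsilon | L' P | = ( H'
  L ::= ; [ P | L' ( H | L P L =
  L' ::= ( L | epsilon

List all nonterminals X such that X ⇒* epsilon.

Directly nullable (have an epsilon-production): H', L'.
H ::= L' with every symbol nullable, so H is nullable.
No other nonterminal has a production whose RHS symbols are all nullable.

{ H, H', L' }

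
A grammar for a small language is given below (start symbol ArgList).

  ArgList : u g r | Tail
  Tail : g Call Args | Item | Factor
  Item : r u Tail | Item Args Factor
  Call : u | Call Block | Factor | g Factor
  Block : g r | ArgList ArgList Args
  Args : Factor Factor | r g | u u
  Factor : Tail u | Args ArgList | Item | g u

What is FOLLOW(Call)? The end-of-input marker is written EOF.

{ g, r, u }

In Tail : g Call Args: add FIRST(Args) = { g, r, u }.
In Call : Call Block: add FIRST(Block) = { g, r, u }.
Union: FOLLOW(Call) = { g, r, u }.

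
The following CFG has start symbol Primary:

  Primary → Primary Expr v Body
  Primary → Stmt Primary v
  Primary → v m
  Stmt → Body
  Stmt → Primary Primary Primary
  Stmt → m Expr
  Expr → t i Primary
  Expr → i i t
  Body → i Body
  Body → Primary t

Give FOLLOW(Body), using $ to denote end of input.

{ $, i, m, t, v }

In Primary → Primary Expr v Body: Body is at the end, add FOLLOW(Primary) = { $, i, m, t, v }.
In Stmt → Body: Body is at the end, add FOLLOW(Stmt) = { i, m, v }.
In Body → i Body: Body is at the end, add FOLLOW(Body) = { $, i, m, t, v }.
Union: FOLLOW(Body) = { $, i, m, t, v }.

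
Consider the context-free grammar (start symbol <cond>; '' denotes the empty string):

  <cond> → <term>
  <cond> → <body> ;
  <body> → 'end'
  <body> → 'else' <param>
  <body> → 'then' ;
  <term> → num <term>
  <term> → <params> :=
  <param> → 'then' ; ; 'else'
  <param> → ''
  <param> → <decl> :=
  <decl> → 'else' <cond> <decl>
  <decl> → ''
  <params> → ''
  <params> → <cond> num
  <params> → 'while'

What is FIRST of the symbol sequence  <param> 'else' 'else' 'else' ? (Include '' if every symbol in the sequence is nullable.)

{ 'else', 'then', := }

Add FIRST(<param>)\{''} = { 'else', 'then', := }; <param> is nullable, continue.
'else' is a terminal; add {'else'} and stop.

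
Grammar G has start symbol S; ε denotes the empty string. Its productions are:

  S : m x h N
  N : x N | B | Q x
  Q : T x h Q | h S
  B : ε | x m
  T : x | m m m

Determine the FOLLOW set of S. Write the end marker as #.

{ #, x }

S is the start symbol, so # ∈ FOLLOW(S).
In Q : h S: S is at the end, add FOLLOW(Q) = { x }.
Union: FOLLOW(S) = { #, x }.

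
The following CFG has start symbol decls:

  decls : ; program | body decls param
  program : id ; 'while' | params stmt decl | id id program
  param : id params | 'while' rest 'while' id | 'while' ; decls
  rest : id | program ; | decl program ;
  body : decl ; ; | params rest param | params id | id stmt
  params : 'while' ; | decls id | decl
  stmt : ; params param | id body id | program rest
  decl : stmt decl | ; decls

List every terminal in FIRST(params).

{ 'while', ;, id }

params : 'while' ; contributes {'while'}.
From params : decls id: add FIRST(decls) = { 'while', ;, id }.
From params : decl: add FIRST(decl) = { 'while', ;, id }.
Union: FIRST(params) = { 'while', ;, id }.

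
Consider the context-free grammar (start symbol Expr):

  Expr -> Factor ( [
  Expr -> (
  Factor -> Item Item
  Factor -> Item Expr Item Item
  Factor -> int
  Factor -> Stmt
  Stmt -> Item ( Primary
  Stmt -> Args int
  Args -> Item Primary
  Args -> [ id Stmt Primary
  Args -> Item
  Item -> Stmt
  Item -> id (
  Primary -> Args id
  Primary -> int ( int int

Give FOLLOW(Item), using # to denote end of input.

In Factor -> Item Item: add FIRST(Item) = { [, id }.
In Factor -> Item Item: Item is at the end, add FOLLOW(Factor) = { ( }.
In Factor -> Item Expr Item Item: add FIRST(Expr Item Item) = { (, [, id, int }.
In Factor -> Item Expr Item Item: add FIRST(Item) = { [, id }.
In Factor -> Item Expr Item Item: Item is at the end, add FOLLOW(Factor) = { ( }.
In Stmt -> Item ( Primary: add FIRST(( Primary) = { ( }.
In Args -> Item Primary: add FIRST(Primary) = { [, id, int }.
In Args -> Item: Item is at the end, add FOLLOW(Args) = { id, int }.
Union: FOLLOW(Item) = { (, [, id, int }.

{ (, [, id, int }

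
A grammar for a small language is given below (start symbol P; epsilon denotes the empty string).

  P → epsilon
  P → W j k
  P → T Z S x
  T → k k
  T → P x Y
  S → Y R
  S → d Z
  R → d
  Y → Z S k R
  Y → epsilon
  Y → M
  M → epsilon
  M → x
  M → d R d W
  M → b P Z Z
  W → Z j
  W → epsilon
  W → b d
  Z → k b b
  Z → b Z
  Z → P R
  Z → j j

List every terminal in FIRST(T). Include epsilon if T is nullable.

{ b, d, j, k, x }

T → k k contributes {k}.
From T → P x Y: P nullable, take FIRST(P) ∪ {x} = { b, d, j, k, x }.
Union: FIRST(T) = { b, d, j, k, x }.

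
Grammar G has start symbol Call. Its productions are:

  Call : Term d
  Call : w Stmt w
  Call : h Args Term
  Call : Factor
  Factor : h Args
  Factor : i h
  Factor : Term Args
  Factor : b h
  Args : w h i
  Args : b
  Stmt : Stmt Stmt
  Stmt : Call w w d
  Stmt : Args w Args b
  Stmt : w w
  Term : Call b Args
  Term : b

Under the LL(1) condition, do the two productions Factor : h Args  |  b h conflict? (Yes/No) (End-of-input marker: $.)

FIRST(h Args) = { h } and FIRST(b h) = { b }.
The FIRST sets are disjoint and neither alternative is nullable — no conflict.

No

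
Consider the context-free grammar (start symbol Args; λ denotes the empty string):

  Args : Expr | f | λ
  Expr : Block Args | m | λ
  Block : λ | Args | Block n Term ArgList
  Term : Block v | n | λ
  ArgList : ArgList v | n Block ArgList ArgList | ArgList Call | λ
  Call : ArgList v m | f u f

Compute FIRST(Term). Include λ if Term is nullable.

{ f, m, n, v, λ }

From Term : Block v: Block nullable, take FIRST(Block) ∪ {v} = { f, m, n, v }.
Term : n contributes {n}.
Term : λ contributes λ.
Union: FIRST(Term) = { f, m, n, v, λ }.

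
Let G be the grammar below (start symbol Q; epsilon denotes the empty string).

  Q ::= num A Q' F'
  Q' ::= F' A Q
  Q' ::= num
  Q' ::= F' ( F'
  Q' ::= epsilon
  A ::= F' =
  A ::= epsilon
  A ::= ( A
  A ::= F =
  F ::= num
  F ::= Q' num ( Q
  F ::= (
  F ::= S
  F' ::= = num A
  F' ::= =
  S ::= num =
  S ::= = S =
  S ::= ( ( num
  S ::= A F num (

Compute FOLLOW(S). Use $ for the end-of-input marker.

In F ::= S: S is at the end, add FOLLOW(F) = { =, num }.
In S ::= = S =: add FIRST(=) = { = }.
Union: FOLLOW(S) = { =, num }.

{ =, num }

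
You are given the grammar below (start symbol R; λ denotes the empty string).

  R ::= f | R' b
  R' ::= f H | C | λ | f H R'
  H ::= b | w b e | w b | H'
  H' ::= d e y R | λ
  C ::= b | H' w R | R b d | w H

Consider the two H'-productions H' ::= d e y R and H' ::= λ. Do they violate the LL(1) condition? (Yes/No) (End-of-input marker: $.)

Yes

FIRST(d e y R) = { d } and FIRST(λ) = { λ }.
The second alternative is nullable and FOLLOW(H') = { b, d, f, w } shares d with FIRST of the first — conflict.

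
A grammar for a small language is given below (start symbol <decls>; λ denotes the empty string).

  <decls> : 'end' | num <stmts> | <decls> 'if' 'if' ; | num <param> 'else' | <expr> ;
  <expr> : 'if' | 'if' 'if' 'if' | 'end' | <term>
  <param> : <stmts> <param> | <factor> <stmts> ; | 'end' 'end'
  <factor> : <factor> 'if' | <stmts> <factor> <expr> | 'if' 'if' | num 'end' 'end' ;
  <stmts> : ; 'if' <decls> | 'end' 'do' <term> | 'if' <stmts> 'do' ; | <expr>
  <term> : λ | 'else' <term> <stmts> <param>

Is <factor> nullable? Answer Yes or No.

No

Nullable nonterminals: <expr>, <stmts>, <term>.
No production of <factor> has an RHS whose symbols are all nullable, so <factor> is not nullable.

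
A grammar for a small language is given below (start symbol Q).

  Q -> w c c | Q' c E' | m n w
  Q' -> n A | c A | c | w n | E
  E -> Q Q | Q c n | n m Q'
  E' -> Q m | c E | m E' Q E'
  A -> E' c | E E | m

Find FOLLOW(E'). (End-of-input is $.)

{ $, c, m, n, w }

In Q -> Q' c E': E' is at the end, add FOLLOW(Q) = { $, c, m, n, w }.
In E' -> m E' Q E': add FIRST(Q E') = { c, m, n, w }.
In E' -> m E' Q E': E' is at the end, add FOLLOW(E') = { $, c, m, n, w }.
In A -> E' c: add FIRST(c) = { c }.
Union: FOLLOW(E') = { $, c, m, n, w }.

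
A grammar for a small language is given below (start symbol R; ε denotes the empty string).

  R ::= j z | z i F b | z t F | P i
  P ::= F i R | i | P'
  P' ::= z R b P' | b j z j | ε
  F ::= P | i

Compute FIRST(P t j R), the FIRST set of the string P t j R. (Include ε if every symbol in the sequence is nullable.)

Add FIRST(P)\{ε} = { b, i, z }; P is nullable, continue.
t is a terminal; add {t} and stop.

{ b, i, t, z }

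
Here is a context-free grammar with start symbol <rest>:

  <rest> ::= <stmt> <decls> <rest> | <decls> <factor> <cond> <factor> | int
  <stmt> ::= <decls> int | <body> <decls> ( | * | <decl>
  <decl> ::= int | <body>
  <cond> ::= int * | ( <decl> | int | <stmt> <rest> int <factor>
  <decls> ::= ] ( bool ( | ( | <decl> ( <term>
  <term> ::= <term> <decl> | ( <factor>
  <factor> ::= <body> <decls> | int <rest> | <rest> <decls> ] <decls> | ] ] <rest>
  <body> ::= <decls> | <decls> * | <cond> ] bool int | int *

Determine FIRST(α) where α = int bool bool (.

int is a terminal; add {int} and stop.

{ int }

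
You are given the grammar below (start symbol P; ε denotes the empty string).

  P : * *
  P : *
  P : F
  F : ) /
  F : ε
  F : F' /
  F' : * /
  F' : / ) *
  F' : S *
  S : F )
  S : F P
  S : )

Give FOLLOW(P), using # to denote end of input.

{ #, * }

P is the start symbol, so # ∈ FOLLOW(P).
In S : F P: P is at the end, add FOLLOW(S) = { * }.
Union: FOLLOW(P) = { #, * }.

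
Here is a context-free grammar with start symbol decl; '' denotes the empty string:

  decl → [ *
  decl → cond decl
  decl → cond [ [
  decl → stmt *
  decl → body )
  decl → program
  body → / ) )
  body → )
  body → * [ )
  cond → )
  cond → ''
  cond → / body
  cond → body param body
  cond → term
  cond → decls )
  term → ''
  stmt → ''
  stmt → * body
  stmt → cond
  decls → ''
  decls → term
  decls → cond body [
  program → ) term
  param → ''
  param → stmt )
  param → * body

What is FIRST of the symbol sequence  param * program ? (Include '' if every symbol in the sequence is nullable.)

Add FIRST(param)\{''} = { ), *, / }; param is nullable, continue.
* is a terminal; add {*} and stop.

{ ), *, / }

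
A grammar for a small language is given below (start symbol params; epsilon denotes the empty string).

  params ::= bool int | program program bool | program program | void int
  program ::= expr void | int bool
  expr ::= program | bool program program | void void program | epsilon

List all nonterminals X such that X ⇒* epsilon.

{ expr }

Directly nullable (have an epsilon-production): expr.
No other nonterminal has a production whose RHS symbols are all nullable.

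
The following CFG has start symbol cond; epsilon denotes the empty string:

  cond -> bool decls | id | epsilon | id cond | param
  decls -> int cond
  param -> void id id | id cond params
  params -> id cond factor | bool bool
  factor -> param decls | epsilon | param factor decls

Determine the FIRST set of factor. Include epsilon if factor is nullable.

{ id, void, epsilon }

From factor -> param decls: add FIRST(param) = { id, void }.
factor -> epsilon contributes epsilon.
From factor -> param factor decls: add FIRST(param) = { id, void }.
Union: FIRST(factor) = { id, void, epsilon }.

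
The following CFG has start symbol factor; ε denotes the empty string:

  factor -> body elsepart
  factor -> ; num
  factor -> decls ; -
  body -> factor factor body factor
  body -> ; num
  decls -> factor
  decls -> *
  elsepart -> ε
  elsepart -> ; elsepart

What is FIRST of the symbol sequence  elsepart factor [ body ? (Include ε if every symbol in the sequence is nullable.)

{ *, ; }

Add FIRST(elsepart)\{ε} = { ; }; elsepart is nullable, continue.
Add FIRST(factor) = { *, ; }; factor is not nullable, stop.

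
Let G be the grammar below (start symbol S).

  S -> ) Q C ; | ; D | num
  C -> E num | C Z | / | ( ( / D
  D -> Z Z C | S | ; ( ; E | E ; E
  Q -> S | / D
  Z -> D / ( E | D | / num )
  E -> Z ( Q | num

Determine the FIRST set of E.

From E -> Z ( Q: add FIRST(Z) = { ), /, ;, num }.
E -> num contributes {num}.
Union: FIRST(E) = { ), /, ;, num }.

{ ), /, ;, num }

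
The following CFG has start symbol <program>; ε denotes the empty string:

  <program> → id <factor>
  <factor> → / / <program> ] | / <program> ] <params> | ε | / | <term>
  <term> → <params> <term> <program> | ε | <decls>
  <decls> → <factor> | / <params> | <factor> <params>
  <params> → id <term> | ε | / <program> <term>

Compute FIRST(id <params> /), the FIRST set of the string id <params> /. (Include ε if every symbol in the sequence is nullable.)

{ id }

id is a terminal; add {id} and stop.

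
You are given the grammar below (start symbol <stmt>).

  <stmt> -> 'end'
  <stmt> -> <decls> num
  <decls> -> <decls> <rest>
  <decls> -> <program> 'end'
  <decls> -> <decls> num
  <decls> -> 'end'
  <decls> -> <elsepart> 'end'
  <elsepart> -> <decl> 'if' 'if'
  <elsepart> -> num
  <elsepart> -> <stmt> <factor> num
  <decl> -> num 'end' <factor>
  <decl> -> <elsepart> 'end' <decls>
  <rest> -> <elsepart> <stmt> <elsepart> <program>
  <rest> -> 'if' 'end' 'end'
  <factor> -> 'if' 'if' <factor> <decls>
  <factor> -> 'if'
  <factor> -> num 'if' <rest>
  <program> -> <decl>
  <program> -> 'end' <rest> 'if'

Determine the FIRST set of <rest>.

{ 'end', 'if', num }

From <rest> -> <elsepart> <stmt> <elsepart> <program>: add FIRST(<elsepart>) = { 'end', num }.
<rest> -> 'if' 'end' 'end' contributes {'if'}.
Union: FIRST(<rest>) = { 'end', 'if', num }.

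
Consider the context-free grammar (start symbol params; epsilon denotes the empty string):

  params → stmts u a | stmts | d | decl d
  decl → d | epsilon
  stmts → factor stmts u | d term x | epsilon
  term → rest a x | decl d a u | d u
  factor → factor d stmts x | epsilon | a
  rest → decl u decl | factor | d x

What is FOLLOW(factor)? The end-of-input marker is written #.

In stmts → factor stmts u: add FIRST(stmts u) = { a, d, u }.
In factor → factor d stmts x: add FIRST(d stmts x) = { d }.
In rest → factor: factor is at the end, add FOLLOW(rest) = { a }.
Union: FOLLOW(factor) = { a, d, u }.

{ a, d, u }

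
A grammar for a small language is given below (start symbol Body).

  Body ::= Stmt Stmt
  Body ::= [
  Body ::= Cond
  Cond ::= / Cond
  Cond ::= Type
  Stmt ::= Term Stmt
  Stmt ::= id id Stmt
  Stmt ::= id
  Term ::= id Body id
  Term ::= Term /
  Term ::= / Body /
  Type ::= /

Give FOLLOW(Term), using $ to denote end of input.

{ /, id }

In Stmt ::= Term Stmt: add FIRST(Stmt) = { /, id }.
In Term ::= Term /: add FIRST(/) = { / }.
Union: FOLLOW(Term) = { /, id }.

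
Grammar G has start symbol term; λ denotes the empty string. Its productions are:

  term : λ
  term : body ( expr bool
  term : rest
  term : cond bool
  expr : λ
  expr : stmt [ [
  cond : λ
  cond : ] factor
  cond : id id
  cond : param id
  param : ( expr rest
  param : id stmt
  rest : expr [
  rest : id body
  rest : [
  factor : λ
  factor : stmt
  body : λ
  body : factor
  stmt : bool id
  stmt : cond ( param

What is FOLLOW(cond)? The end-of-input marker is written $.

In term : cond bool: add FIRST(bool) = { bool }.
In stmt : cond ( param: add FIRST(( param) = { ( }.
Union: FOLLOW(cond) = { (, bool }.

{ (, bool }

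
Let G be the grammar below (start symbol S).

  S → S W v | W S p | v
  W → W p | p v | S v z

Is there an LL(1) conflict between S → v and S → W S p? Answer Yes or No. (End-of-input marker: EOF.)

Yes

FIRST(v) = { v } and FIRST(W S p) = { p, v }.
Both contain v, so the two alternatives are not disjoint — LL(1) conflict.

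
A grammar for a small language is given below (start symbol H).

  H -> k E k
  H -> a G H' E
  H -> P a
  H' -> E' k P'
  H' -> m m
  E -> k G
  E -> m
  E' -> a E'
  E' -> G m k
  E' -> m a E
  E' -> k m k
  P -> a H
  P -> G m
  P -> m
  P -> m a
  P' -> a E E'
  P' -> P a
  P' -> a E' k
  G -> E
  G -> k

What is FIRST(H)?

H -> k E k contributes {k}.
H -> a G H' E contributes {a}.
From H -> P a: add FIRST(P) = { a, k, m }.
Union: FIRST(H) = { a, k, m }.

{ a, k, m }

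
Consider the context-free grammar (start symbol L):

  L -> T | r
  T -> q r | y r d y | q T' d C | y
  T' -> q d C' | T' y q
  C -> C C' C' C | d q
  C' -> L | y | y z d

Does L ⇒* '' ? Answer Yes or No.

No nonterminal in this grammar is nullable.
No production of L has an RHS whose symbols are all nullable, so L is not nullable.

No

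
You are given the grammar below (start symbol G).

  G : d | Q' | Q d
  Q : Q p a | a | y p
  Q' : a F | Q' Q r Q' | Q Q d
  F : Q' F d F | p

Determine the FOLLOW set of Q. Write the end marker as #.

In G : Q d: add FIRST(d) = { d }.
In Q : Q p a: add FIRST(p a) = { p }.
In Q' : Q' Q r Q': add FIRST(r Q') = { r }.
In Q' : Q Q d: add FIRST(Q d) = { a, y }.
In Q' : Q Q d: add FIRST(d) = { d }.
Union: FOLLOW(Q) = { a, d, p, r, y }.

{ a, d, p, r, y }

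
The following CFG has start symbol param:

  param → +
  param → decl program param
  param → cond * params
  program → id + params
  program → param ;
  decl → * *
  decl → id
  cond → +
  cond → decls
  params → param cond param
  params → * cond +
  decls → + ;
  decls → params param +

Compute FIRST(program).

{ *, +, id }

program → id + params contributes {id}.
From program → param ;: add FIRST(param) = { *, +, id }.
Union: FIRST(program) = { *, +, id }.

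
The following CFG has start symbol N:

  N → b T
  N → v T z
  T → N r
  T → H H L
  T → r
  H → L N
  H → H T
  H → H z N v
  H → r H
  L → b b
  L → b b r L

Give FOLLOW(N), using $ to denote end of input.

{ $, b, r, v, z }

N is the start symbol, so $ ∈ FOLLOW(N).
In T → N r: add FIRST(r) = { r }.
In H → L N: N is at the end, add FOLLOW(H) = { b, r, v, z }.
In H → H z N v: add FIRST(v) = { v }.
Union: FOLLOW(N) = { $, b, r, v, z }.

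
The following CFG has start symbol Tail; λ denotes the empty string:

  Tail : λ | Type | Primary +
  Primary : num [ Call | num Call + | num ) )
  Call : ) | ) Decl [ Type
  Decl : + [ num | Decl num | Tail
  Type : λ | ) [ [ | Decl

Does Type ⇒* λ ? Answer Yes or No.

Type has an λ-production, so Type ⇒ λ.

Yes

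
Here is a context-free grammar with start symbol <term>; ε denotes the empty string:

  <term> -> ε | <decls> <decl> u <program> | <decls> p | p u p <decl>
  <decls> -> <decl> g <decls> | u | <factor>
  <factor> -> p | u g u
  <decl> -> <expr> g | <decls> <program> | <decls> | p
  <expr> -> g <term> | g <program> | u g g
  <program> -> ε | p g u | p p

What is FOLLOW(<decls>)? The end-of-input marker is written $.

{ $, g, p, u }

In <term> -> <decls> <decl> u <program>: add FIRST(<decl> u <program>) = { g, p, u }.
In <term> -> <decls> p: add FIRST(p) = { p }.
In <decls> -> <decl> g <decls>: <decls> is at the end, add FOLLOW(<decls>) = { $, g, p, u }.
In <decl> -> <decls> <program>: add FIRST(<program>)\{ε} = { p }.
  Since <program> is nullable, also add FOLLOW(<decl>) = { $, g, u }.
In <decl> -> <decls>: <decls> is at the end, add FOLLOW(<decl>) = { $, g, u }.
Union: FOLLOW(<decls>) = { $, g, p, u }.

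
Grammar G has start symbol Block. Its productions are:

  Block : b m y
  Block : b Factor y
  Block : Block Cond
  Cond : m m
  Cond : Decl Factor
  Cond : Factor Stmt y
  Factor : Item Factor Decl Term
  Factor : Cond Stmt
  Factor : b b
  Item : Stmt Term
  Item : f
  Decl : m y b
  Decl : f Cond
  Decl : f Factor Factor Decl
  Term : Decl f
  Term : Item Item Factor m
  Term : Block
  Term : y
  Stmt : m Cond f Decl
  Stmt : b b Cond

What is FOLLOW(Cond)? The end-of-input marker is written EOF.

{ EOF, b, f, m, y }

In Block : Block Cond: Cond is at the end, add FOLLOW(Block) = { EOF, b, f, m, y }.
In Factor : Cond Stmt: add FIRST(Stmt) = { b, m }.
In Decl : f Cond: Cond is at the end, add FOLLOW(Decl) = { EOF, b, f, m, y }.
In Stmt : m Cond f Decl: add FIRST(f Decl) = { f }.
In Stmt : b b Cond: Cond is at the end, add FOLLOW(Stmt) = { EOF, b, f, m, y }.
Union: FOLLOW(Cond) = { EOF, b, f, m, y }.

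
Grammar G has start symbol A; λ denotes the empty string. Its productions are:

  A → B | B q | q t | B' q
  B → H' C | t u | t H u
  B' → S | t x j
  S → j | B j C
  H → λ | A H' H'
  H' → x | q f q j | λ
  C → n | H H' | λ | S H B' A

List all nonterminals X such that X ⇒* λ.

{ A, B, C, H, H' }

Directly nullable (have an λ-production): H, H', C.
A → B with every symbol nullable, so A is nullable.
B → H' C with every symbol nullable, so B is nullable.
No other nonterminal has a production whose RHS symbols are all nullable.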